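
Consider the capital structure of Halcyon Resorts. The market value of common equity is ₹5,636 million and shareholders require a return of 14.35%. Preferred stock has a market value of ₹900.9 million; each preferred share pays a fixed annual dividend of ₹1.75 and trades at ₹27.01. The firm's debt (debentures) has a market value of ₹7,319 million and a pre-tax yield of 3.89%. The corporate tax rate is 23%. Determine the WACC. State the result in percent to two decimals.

Cost of preferred: Rp = 1.75 / 27.01 = 6.4791%.
Total capital V = 5636 + 900.9 + 7319 = 13855.9.
Equity: weight = 5636/13855.9 = 0.4068; cost = 14.35%.
Preferred: weight = 900.9/13855.9 = 0.0650; cost = 6.4791%.
Debentures: weight = 7319/13855.9 = 0.5282; after-tax cost = 3.89% × (1 − 23%) = 2.9953%.
WACC = 0.4068 × 14.3500% + 0.0650 × 6.4791% + 0.5282 × 2.9953% = 7.8404%.

7.84%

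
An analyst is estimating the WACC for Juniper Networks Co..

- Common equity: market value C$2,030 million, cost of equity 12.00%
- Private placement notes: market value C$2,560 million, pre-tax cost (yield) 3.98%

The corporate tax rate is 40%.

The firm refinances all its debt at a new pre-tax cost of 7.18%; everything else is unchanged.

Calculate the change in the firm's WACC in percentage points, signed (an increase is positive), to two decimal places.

Current WACC:
Total capital V = 2030 + 2560 = 4590.
Equity: weight = 2030/4590 = 0.4423; cost = 12%.
Private placement notes: weight = 2560/4590 = 0.5577; after-tax cost = 3.98% × (1 − 40%) = 2.3880%.
WACC = 0.4423 × 12.0000% + 0.5577 × 2.3880% = 6.6391%.
After the change:
Total capital V = 2030 + 2560 = 4590.
Equity: weight = 2030/4590 = 0.4423; cost = 12%.
Private placement notes: weight = 2560/4590 = 0.5577; after-tax cost = 7.18% × (1 − 40%) = 4.3080%.
WACC = 0.4423 × 12.0000% + 0.5577 × 4.3080% = 7.7099%.
Change in WACC = 7.7099% − 6.6391% = 1.0708 pp.

+1.07 pp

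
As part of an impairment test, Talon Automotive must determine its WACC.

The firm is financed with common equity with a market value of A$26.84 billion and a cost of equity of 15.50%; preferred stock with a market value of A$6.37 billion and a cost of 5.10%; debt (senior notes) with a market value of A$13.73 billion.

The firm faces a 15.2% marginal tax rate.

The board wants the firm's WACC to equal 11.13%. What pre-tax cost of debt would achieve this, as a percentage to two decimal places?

6.35%

Total capital V = 26.84 + 6.37 + 13.73 = 46.94.
Equity weight = 26.84/46.94 = 0.5718.
Preferred weight = 6.37/46.94 = 0.1357.
Senior notes weight = 13.73/46.94 = 0.2925.
Equity contribution = 0.5718 × 15.5% = 8.8628%.
Preferred contribution = 0.1357 × 5.1% = 0.6921%.
Remaining for debt = 11.13% − 9.5549% = 1.5751%.
Rd × (1 − 15.2%) × 0.2925 = 1.5751%  ⇒  Rd = 6.3502%.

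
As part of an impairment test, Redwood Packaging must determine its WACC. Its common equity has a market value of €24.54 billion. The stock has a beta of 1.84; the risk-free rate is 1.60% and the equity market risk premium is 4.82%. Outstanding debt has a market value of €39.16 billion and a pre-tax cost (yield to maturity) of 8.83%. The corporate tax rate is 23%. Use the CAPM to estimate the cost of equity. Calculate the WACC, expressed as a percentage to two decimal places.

8.21%

Cost of equity via CAPM: Re = 1.6% + 1.84 × 4.82% = 10.4688%.
Total capital V = 24.54 + 39.16 = 63.7.
Equity: weight = 24.54/63.7 = 0.3852; cost = 10.4688%.
Debt: weight = 39.16/63.7 = 0.6148; after-tax cost = 8.83% × (1 − 23%) = 6.7991%.
WACC = 0.3852 × 10.4688% + 0.6148 × 6.7991% = 8.2128%.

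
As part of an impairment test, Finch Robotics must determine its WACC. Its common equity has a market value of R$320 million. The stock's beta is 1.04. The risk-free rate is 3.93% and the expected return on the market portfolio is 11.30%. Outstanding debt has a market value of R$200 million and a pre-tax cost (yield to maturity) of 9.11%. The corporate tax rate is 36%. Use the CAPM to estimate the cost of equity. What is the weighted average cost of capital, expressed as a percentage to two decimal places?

Market risk premium = 11.3% − 3.93% = 7.37%.
Cost of equity via CAPM: Re = 3.93% + 1.04 × 7.37% = 11.5948%.
Total capital V = 320 + 200 = 520.
Equity: weight = 320/520 = 0.6154; cost = 11.5948%.
Debt: weight = 200/520 = 0.3846; after-tax cost = 9.11% × (1 − 36%) = 5.8304%.
WACC = 0.6154 × 11.5948% + 0.3846 × 5.8304% = 9.3777%.

9.38%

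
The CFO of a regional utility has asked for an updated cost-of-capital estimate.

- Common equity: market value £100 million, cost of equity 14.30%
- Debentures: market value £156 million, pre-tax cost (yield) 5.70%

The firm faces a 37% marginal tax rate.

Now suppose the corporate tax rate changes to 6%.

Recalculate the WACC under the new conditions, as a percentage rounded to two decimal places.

8.85%

After the change:
Total capital V = 100 + 156 = 256.
Equity: weight = 100/256 = 0.3906; cost = 14.3%.
Debentures: weight = 156/256 = 0.6094; after-tax cost = 5.7% × (1 − 6%) = 5.3580%.
WACC = 0.3906 × 14.3000% + 0.6094 × 5.3580% = 8.8510%.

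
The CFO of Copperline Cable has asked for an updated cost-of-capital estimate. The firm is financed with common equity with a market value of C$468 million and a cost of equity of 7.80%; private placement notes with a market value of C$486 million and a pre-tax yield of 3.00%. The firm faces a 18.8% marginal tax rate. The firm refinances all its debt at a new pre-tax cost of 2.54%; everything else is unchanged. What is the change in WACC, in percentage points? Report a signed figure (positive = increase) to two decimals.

-0.19 pp

Current WACC:
Total capital V = 468 + 486 = 954.
Equity: weight = 468/954 = 0.4906; cost = 7.8%.
Private placement notes: weight = 486/954 = 0.5094; after-tax cost = 3% × (1 − 18.8%) = 2.4360%.
WACC = 0.4906 × 7.8000% + 0.5094 × 2.4360% = 5.0674%.
After the change:
Total capital V = 468 + 486 = 954.
Equity: weight = 468/954 = 0.4906; cost = 7.8%.
Private placement notes: weight = 486/954 = 0.5094; after-tax cost = 2.54% × (1 − 18.8%) = 2.0625%.
WACC = 0.4906 × 7.8000% + 0.5094 × 2.0625% = 4.8771%.
Change in WACC = 4.8771% − 5.0674% = -0.1903 pp.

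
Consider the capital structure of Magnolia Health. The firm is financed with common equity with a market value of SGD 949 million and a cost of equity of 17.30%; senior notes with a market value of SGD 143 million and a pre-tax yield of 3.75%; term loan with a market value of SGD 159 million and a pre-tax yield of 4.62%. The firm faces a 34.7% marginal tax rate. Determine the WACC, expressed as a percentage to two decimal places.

Total capital V = 949 + 143 + 159 = 1251.
Equity: weight = 949/1251 = 0.7586; cost = 17.3%.
Senior notes: weight = 143/1251 = 0.1143; after-tax cost = 3.75% × (1 − 34.7%) = 2.4487%.
Term loan: weight = 159/1251 = 0.1271; after-tax cost = 4.62% × (1 − 34.7%) = 3.0169%.
WACC = 0.7586 × 17.3000% + 0.1143 × 2.4487% + 0.1271 × 3.0169% = 13.7870%.

13.79%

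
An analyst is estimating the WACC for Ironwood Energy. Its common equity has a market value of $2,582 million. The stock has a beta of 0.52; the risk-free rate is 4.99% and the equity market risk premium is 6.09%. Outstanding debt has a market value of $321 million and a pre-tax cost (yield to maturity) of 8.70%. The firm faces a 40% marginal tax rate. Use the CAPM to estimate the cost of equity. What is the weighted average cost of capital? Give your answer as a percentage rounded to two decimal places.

7.83%

Cost of equity via CAPM: Re = 4.99% + 0.52 × 6.09% = 8.1568%.
Total capital V = 2582 + 321 = 2903.
Equity: weight = 2582/2903 = 0.8894; cost = 8.1568%.
Debt: weight = 321/2903 = 0.1106; after-tax cost = 8.7% × (1 − 40%) = 5.2200%.
WACC = 0.8894 × 8.1568% + 0.1106 × 5.2200% = 7.8321%.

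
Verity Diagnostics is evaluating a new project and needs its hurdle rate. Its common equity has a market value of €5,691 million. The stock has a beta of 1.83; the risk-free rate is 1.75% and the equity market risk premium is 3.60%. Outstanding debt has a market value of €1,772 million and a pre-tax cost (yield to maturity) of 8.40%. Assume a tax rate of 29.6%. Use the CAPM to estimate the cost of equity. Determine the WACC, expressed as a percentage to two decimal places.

7.76%

Cost of equity via CAPM: Re = 1.75% + 1.83 × 3.6% = 8.3380%.
Total capital V = 5691 + 1772 = 7463.
Equity: weight = 5691/7463 = 0.7626; cost = 8.338%.
Debt: weight = 1772/7463 = 0.2374; after-tax cost = 8.4% × (1 − 29.6%) = 5.9136%.
WACC = 0.7626 × 8.3380% + 0.2374 × 5.9136% = 7.7624%.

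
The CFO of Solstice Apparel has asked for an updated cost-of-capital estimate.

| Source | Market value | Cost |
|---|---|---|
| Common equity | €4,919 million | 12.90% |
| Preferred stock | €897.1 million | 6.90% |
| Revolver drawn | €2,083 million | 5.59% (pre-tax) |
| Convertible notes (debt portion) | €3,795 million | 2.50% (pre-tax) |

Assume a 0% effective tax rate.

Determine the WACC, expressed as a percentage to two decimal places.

7.76%

Total capital V = 4919 + 897.1 + 2083 + 3795 = 11694.1.
Equity: weight = 4919/11694.1 = 0.4206; cost = 12.9%.
Preferred: weight = 897.1/11694.1 = 0.0767; cost = 6.9%.
Revolver drawn: weight = 2083/11694.1 = 0.1781; after-tax cost = 5.59% × (1 − 0%) = 5.5900%.
Convertible notes (debt portion): weight = 3795/11694.1 = 0.3245; after-tax cost = 2.5% × (1 − 0%) = 2.5000%.
WACC = 0.4206 × 12.9000% + 0.0767 × 6.9000% + 0.1781 × 5.5900% + 0.3245 × 2.5000% = 7.7626%.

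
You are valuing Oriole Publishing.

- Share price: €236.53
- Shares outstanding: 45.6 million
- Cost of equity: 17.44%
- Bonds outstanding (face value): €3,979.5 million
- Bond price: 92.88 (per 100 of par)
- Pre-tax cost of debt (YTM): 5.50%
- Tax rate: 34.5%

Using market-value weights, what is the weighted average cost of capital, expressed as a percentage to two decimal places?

Market value of equity E = 236.53 × 45.6m = 10785.768m. Market value of debt D = 3979.5m × 92.88/100 = 3696.1596m.
Total capital V = 10785.768 + 3696.1596 = 14481.9276.
Equity: weight = 10785.768/14481.9276 = 0.7448; cost = 17.44%.
Bonds outstanding: weight = 3696.1596/14481.9276 = 0.2552; after-tax cost = 5.5% × (1 − 34.5%) = 3.6025%.
WACC = 0.7448 × 17.4400% + 0.2552 × 3.6025% = 13.9083%.

13.91%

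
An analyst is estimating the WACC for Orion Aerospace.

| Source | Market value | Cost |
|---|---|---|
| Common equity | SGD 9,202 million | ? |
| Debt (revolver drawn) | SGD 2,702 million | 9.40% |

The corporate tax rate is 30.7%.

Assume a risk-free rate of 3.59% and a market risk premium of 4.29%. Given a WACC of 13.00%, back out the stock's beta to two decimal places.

Total capital V = 9202 + 2702 = 11904.
Equity weight = 9202/11904 = 0.7730.
Revolver drawn weight = 2702/11904 = 0.2270.
Debt contribution = 0.2270 × 9.4% × (1 − 30.7%) = 1.4786%.
Required equity contribution = 13.0% − 1.4786% = 11.5214%  ⇒  Re = 14.9044%.
CAPM: 14.9044% = 3.59% + β × 4.29%  ⇒  β = 2.6374.

2.64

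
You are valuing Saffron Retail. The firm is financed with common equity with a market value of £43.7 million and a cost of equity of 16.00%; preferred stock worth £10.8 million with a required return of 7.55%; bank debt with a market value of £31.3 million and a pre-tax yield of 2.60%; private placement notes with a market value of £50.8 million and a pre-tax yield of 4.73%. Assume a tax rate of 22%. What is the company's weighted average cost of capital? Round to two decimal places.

7.55%

Total capital V = 43.7 + 10.8 + 31.3 + 50.8 = 136.6.
Equity: weight = 43.7/136.6 = 0.3199; cost = 16%.
Preferred: weight = 10.8/136.6 = 0.0791; cost = 7.55%.
Bank debt: weight = 31.3/136.6 = 0.2291; after-tax cost = 2.6% × (1 − 22%) = 2.0280%.
Private placement notes: weight = 50.8/136.6 = 0.3719; after-tax cost = 4.73% × (1 − 22%) = 3.6894%.
WACC = 0.3199 × 16.0000% + 0.0791 × 7.5500% + 0.2291 × 2.0280% + 0.3719 × 3.6894% = 7.5523%.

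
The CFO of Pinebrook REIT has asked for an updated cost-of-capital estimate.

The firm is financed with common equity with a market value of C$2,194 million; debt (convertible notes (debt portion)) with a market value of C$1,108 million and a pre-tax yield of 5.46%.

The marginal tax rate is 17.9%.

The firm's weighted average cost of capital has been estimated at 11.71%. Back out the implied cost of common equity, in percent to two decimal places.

Total capital V = 2194 + 1108 = 3302.
Equity weight = 2194/3302 = 0.6644.
Convertible notes (debt portion) weight = 1108/3302 = 0.3356.
Debt contribution = 0.3356 × 5.46% × (1 − 17.9%) = 1.5042%.
Required equity contribution = 11.71% − 1.5042% = 10.2058%.
Re = 10.2058% / 0.6644 = 15.3599%.

15.36%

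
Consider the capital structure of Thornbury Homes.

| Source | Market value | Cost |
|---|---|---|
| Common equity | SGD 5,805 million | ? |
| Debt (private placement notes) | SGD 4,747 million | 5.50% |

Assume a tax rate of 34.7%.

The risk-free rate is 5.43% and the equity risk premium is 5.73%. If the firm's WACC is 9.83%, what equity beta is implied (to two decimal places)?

1.66

Total capital V = 5805 + 4747 = 10552.
Equity weight = 5805/10552 = 0.5501.
Private placement notes weight = 4747/10552 = 0.4499.
Debt contribution = 0.4499 × 5.5% × (1 − 34.7%) = 1.6157%.
Required equity contribution = 9.83% − 1.6157% = 8.2143%  ⇒  Re = 14.9315%.
CAPM: 14.9315% = 5.43% + β × 5.73%  ⇒  β = 1.6582.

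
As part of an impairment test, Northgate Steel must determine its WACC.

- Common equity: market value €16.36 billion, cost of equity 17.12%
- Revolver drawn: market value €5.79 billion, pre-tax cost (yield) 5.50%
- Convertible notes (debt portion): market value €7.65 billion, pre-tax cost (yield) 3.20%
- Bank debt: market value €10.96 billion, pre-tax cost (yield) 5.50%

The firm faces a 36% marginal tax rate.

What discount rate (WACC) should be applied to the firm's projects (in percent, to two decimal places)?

Total capital V = 16.36 + 5.79 + 7.65 + 10.96 = 40.76.
Equity: weight = 16.36/40.76 = 0.4014; cost = 17.12%.
Revolver drawn: weight = 5.79/40.76 = 0.1421; after-tax cost = 5.5% × (1 − 36%) = 3.5200%.
Convertible notes (debt portion): weight = 7.65/40.76 = 0.1877; after-tax cost = 3.2% × (1 − 36%) = 2.0480%.
Bank debt: weight = 10.96/40.76 = 0.2689; after-tax cost = 5.5% × (1 − 36%) = 3.5200%.
WACC = 0.4014 × 17.1200% + 0.1421 × 3.5200% + 0.1877 × 2.0480% + 0.2689 × 3.5200% = 8.7024%.

8.70%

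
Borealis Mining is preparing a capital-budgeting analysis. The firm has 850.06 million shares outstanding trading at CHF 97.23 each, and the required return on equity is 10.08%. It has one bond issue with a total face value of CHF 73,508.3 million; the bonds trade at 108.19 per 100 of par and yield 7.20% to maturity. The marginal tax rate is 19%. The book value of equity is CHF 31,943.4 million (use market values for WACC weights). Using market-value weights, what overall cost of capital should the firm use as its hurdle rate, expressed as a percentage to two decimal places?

8.00%

Market value of equity E = 97.23 × 850.06m = 82651.3338m. Market value of debt D = 73508.3m × 108.19/100 = 79528.62977m.
Total capital V = 82651.3338 + 79528.62977 = 162179.96357.
Equity: weight = 82651.3338/162179.96357 = 0.5096; cost = 10.08%.
Bonds outstanding: weight = 79528.62977/162179.96357 = 0.4904; after-tax cost = 7.2% × (1 − 19%) = 5.8320%.
WACC = 0.5096 × 10.0800% + 0.4904 × 5.8320% = 7.9969%.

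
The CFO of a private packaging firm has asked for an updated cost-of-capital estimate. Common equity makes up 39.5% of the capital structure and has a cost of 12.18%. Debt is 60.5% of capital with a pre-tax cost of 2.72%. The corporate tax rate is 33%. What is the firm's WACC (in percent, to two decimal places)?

After-tax cost of debt = 2.72% × (1 − 33%) = 1.8224%.
WACC = 0.395 × 12.1800% + 0.605 × 1.8224% = 5.9137%.

5.91%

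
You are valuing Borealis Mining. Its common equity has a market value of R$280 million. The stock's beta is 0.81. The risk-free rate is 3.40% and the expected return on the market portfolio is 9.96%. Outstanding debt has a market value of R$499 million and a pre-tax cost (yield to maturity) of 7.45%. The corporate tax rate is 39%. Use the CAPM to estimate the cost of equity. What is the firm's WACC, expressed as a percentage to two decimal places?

6.04%

Market risk premium = 9.96% − 3.4% = 6.56%.
Cost of equity via CAPM: Re = 3.4% + 0.81 × 6.56% = 8.7136%.
Total capital V = 280 + 499 = 779.
Equity: weight = 280/779 = 0.3594; cost = 8.7136%.
Debt: weight = 499/779 = 0.6406; after-tax cost = 7.45% × (1 − 39%) = 4.5445%.
WACC = 0.3594 × 8.7136% + 0.6406 × 4.5445% = 6.0430%.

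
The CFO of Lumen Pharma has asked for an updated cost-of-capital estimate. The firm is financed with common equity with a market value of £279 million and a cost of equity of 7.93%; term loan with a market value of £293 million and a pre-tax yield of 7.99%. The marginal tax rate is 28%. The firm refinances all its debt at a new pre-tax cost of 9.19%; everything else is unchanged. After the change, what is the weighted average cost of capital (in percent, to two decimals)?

After the change:
Total capital V = 279 + 293 = 572.
Equity: weight = 279/572 = 0.4878; cost = 7.93%.
Term loan: weight = 293/572 = 0.5122; after-tax cost = 9.19% × (1 − 28%) = 6.6168%.
WACC = 0.4878 × 7.9300% + 0.5122 × 6.6168% = 7.2573%.

7.26%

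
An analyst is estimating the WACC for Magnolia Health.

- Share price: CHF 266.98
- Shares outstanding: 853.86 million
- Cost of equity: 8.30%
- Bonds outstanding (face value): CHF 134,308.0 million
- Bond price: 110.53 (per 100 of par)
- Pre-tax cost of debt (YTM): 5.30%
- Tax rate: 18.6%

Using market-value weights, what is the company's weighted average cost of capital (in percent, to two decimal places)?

6.73%

Market value of equity E = 266.98 × 853.86m = 227963.5428m. Market value of debt D = 134308m × 110.53/100 = 148450.6324m.
Total capital V = 227963.5428 + 148450.6324 = 376414.1752.
Equity: weight = 227963.5428/376414.1752 = 0.6056; cost = 8.3%.
Bonds outstanding: weight = 148450.6324/376414.1752 = 0.3944; after-tax cost = 5.3% × (1 − 18.6%) = 4.3142%.
WACC = 0.6056 × 8.3000% + 0.3944 × 4.3142% = 6.7281%.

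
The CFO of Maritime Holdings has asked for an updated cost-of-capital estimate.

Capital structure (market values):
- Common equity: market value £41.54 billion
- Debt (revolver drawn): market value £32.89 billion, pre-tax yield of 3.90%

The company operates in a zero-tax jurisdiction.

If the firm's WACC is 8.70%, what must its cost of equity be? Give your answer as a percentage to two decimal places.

12.50%

Total capital V = 41.54 + 32.89 = 74.43.
Equity weight = 41.54/74.43 = 0.5581.
Revolver drawn weight = 32.89/74.43 = 0.4419.
Debt contribution = 0.4419 × 3.9% × (1 − 0%) = 1.7234%.
Required equity contribution = 8.7% − 1.7234% = 6.9766%.
Re = 6.9766% / 0.5581 = 12.5005%.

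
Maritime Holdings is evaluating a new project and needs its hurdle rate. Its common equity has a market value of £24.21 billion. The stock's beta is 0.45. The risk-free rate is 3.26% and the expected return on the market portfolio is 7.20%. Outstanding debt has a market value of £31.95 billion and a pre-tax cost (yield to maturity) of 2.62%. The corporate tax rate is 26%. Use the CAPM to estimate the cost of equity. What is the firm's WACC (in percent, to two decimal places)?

Market risk premium = 7.2% − 3.26% = 3.94%.
Cost of equity via CAPM: Re = 3.26% + 0.45 × 3.94% = 5.0330%.
Total capital V = 24.21 + 31.95 = 56.16.
Equity: weight = 24.21/56.16 = 0.4311; cost = 5.033%.
Debt: weight = 31.95/56.16 = 0.5689; after-tax cost = 2.62% × (1 − 26%) = 1.9388%.
WACC = 0.4311 × 5.0330% + 0.5689 × 1.9388% = 3.2727%.

3.27%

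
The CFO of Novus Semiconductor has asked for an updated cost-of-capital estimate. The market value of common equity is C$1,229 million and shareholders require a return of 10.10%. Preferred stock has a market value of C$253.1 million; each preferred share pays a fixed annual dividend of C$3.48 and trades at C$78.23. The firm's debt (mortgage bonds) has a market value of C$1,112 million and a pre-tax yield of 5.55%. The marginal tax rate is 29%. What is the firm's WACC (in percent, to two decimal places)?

6.91%

Cost of preferred: Rp = 3.48 / 78.23 = 4.4484%.
Total capital V = 1229 + 253.1 + 1112 = 2594.1.
Equity: weight = 1229/2594.1 = 0.4738; cost = 10.1%.
Preferred: weight = 253.1/2594.1 = 0.0976; cost = 4.4484%.
Mortgage bonds: weight = 1112/2594.1 = 0.4287; after-tax cost = 5.55% × (1 − 29%) = 3.9405%.
WACC = 0.4738 × 10.1000% + 0.0976 × 4.4484% + 0.4287 × 3.9405% = 6.9082%.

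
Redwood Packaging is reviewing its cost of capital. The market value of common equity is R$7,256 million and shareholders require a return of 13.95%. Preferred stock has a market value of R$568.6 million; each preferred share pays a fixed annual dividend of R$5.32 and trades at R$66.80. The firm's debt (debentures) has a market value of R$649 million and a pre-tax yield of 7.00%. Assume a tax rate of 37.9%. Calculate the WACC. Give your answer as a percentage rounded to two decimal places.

12.81%

Cost of preferred: Rp = 5.32 / 66.8 = 7.9641%.
Total capital V = 7256 + 568.6 + 649 = 8473.6.
Equity: weight = 7256/8473.6 = 0.8563; cost = 13.95%.
Preferred: weight = 568.6/8473.6 = 0.0671; cost = 7.9641%.
Debentures: weight = 649/8473.6 = 0.0766; after-tax cost = 7% × (1 − 37.9%) = 4.3470%.
WACC = 0.8563 × 13.9500% + 0.0671 × 7.9641% + 0.0766 × 4.3470% = 12.8128%.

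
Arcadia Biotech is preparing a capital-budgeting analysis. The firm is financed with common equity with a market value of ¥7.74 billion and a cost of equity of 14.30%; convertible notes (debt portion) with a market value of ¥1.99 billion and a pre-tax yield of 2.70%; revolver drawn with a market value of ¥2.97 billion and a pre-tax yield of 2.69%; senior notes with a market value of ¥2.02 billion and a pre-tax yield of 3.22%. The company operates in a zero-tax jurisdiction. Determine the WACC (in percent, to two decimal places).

Total capital V = 7.74 + 1.99 + 2.97 + 2.02 = 14.72.
Equity: weight = 7.74/14.72 = 0.5258; cost = 14.3%.
Convertible notes (debt portion): weight = 1.99/14.72 = 0.1352; after-tax cost = 2.7% × (1 − 0%) = 2.7000%.
Revolver drawn: weight = 2.97/14.72 = 0.2018; after-tax cost = 2.69% × (1 − 0%) = 2.6900%.
Senior notes: weight = 2.02/14.72 = 0.1372; after-tax cost = 3.22% × (1 − 0%) = 3.2200%.
WACC = 0.5258 × 14.3000% + 0.1352 × 2.7000% + 0.2018 × 2.6900% + 0.1372 × 3.2200% = 8.8688%.

8.87%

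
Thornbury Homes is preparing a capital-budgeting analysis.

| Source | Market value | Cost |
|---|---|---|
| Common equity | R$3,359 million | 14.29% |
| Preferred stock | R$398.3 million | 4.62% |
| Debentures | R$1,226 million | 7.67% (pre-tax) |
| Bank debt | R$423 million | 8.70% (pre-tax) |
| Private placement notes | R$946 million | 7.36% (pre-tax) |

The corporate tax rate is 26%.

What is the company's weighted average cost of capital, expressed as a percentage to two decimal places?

10.18%

Total capital V = 3359 + 398.3 + 1226 + 423 + 946 = 6352.3.
Equity: weight = 3359/6352.3 = 0.5288; cost = 14.29%.
Preferred: weight = 398.3/6352.3 = 0.0627; cost = 4.62%.
Debentures: weight = 1226/6352.3 = 0.1930; after-tax cost = 7.67% × (1 − 26%) = 5.6758%.
Bank debt: weight = 423/6352.3 = 0.0666; after-tax cost = 8.7% × (1 − 26%) = 6.4380%.
Private placement notes: weight = 946/6352.3 = 0.1489; after-tax cost = 7.36% × (1 − 26%) = 5.4464%.
WACC = 0.5288 × 14.2900% + 0.0627 × 4.6200% + 0.1930 × 5.6758% + 0.0666 × 6.4380% + 0.1489 × 5.4464% = 10.1813%.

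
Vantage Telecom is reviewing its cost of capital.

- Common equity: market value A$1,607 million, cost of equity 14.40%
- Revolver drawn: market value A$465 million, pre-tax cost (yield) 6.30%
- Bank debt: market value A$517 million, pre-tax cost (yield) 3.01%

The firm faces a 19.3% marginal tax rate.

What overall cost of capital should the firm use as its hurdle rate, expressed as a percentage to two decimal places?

Total capital V = 1607 + 465 + 517 = 2589.
Equity: weight = 1607/2589 = 0.6207; cost = 14.4%.
Revolver drawn: weight = 465/2589 = 0.1796; after-tax cost = 6.3% × (1 − 19.3%) = 5.0841%.
Bank debt: weight = 517/2589 = 0.1997; after-tax cost = 3.01% × (1 − 19.3%) = 2.4291%.
WACC = 0.6207 × 14.4000% + 0.1796 × 5.0841% + 0.1997 × 2.4291% = 10.3363%.

10.34%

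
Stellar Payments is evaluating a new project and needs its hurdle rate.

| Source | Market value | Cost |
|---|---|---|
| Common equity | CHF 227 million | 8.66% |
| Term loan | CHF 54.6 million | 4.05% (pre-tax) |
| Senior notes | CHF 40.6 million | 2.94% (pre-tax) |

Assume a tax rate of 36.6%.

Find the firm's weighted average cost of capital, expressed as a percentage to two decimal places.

Total capital V = 227 + 54.6 + 40.6 = 322.2.
Equity: weight = 227/322.2 = 0.7045; cost = 8.66%.
Term loan: weight = 54.6/322.2 = 0.1695; after-tax cost = 4.05% × (1 − 36.6%) = 2.5677%.
Senior notes: weight = 40.6/322.2 = 0.1260; after-tax cost = 2.94% × (1 − 36.6%) = 1.8640%.
WACC = 0.7045 × 8.6600% + 0.1695 × 2.5677% + 0.1260 × 1.8640% = 6.7712%.

6.77%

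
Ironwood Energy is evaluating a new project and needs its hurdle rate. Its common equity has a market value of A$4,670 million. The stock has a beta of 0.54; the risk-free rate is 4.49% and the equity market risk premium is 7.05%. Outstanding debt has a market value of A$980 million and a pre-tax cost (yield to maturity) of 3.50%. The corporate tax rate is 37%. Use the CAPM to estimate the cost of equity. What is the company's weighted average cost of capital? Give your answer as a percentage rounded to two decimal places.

Cost of equity via CAPM: Re = 4.49% + 0.54 × 7.05% = 8.2970%.
Total capital V = 4670 + 980 = 5650.
Equity: weight = 4670/5650 = 0.8265; cost = 8.297%.
Debt: weight = 980/5650 = 0.1735; after-tax cost = 3.5% × (1 − 37%) = 2.2050%.
WACC = 0.8265 × 8.2970% + 0.1735 × 2.2050% = 7.2403%.

7.24%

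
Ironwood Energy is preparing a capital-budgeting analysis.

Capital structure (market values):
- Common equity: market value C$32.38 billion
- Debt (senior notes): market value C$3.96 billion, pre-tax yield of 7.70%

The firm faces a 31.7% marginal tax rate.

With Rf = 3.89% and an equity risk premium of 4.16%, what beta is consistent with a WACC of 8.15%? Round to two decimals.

Total capital V = 32.38 + 3.96 = 36.34.
Equity weight = 32.38/36.34 = 0.8910.
Senior notes weight = 3.96/36.34 = 0.1090.
Debt contribution = 0.1090 × 7.7% × (1 − 31.7%) = 0.5731%.
Required equity contribution = 8.15% − 0.5731% = 7.5769%  ⇒  Re = 8.5036%.
CAPM: 8.5036% = 3.89% + β × 4.16%  ⇒  β = 1.1090.

1.11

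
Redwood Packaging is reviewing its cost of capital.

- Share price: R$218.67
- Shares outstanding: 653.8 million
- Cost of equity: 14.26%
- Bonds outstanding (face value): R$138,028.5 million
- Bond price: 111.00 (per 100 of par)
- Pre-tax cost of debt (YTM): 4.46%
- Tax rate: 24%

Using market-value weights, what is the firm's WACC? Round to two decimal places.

8.64%

Market value of equity E = 218.67 × 653.8m = 142966.446m. Market value of debt D = 138028.5m × 111.0/100 = 153211.635m.
Total capital V = 142966.446 + 153211.635 = 296178.081.
Equity: weight = 142966.446/296178.081 = 0.4827; cost = 14.26%.
Bonds outstanding: weight = 153211.635/296178.081 = 0.5173; after-tax cost = 4.46% × (1 − 24%) = 3.3896%.
WACC = 0.4827 × 14.2600% + 0.5173 × 3.3896% = 8.6368%.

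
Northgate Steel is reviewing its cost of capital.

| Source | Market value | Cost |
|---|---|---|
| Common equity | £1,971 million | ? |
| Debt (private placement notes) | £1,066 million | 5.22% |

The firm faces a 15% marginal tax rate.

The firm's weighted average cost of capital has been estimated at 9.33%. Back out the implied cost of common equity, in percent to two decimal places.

11.98%

Total capital V = 1971 + 1066 = 3037.
Equity weight = 1971/3037 = 0.6490.
Private placement notes weight = 1066/3037 = 0.3510.
Debt contribution = 0.3510 × 5.22% × (1 − 15%) = 1.5574%.
Required equity contribution = 9.33% − 1.5574% = 7.7726%.
Re = 7.7726% / 0.6490 = 11.9763%.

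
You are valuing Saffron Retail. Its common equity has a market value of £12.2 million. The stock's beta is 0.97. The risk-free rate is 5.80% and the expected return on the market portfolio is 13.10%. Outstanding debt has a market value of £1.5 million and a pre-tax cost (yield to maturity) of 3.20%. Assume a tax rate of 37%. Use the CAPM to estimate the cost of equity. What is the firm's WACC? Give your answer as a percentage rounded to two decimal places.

Market risk premium = 13.1% − 5.8% = 7.3%.
Cost of equity via CAPM: Re = 5.8% + 0.97 × 7.3% = 12.8810%.
Total capital V = 12.2 + 1.5 = 13.7.
Equity: weight = 12.2/13.7 = 0.8905; cost = 12.881%.
Debt: weight = 1.5/13.7 = 0.1095; after-tax cost = 3.2% × (1 − 37%) = 2.0160%.
WACC = 0.8905 × 12.8810% + 0.1095 × 2.0160% = 11.6914%.

11.69%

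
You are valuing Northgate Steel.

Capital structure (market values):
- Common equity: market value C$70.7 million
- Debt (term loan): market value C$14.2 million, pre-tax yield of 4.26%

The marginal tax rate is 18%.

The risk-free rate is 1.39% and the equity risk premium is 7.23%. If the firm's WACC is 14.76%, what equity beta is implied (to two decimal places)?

2.16

Total capital V = 70.7 + 14.2 = 84.9.
Equity weight = 70.7/84.9 = 0.8327.
Term loan weight = 14.2/84.9 = 0.1673.
Debt contribution = 0.1673 × 4.26% × (1 − 18%) = 0.5843%.
Required equity contribution = 14.76% − 0.5843% = 14.1757%  ⇒  Re = 17.0229%.
CAPM: 17.0229% = 1.39% + β × 7.23%  ⇒  β = 2.1622.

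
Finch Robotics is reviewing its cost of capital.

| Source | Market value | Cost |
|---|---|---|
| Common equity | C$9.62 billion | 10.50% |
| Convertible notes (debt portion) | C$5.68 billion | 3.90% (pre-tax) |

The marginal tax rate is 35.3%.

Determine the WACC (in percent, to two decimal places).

Total capital V = 9.62 + 5.68 = 15.3.
Equity: weight = 9.62/15.3 = 0.6288; cost = 10.5%.
Convertible notes (debt portion): weight = 5.68/15.3 = 0.3712; after-tax cost = 3.9% × (1 − 35.3%) = 2.5233%.
WACC = 0.6288 × 10.5000% + 0.3712 × 2.5233% = 7.5387%.

7.54%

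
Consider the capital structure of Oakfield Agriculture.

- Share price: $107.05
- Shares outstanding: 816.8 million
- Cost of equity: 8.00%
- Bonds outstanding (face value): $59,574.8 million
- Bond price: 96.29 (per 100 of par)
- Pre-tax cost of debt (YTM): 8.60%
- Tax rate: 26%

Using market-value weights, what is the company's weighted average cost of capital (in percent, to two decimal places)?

Market value of equity E = 107.05 × 816.8m = 87438.44m. Market value of debt D = 59574.8m × 96.29/100 = 57364.57492m.
Total capital V = 87438.44 + 57364.57492 = 144803.01492.
Equity: weight = 87438.44/144803.01492 = 0.6038; cost = 8%.
Bonds outstanding: weight = 57364.57492/144803.01492 = 0.3962; after-tax cost = 8.6% × (1 − 26%) = 6.3640%.
WACC = 0.6038 × 8.0000% + 0.3962 × 6.3640% = 7.3519%.

7.35%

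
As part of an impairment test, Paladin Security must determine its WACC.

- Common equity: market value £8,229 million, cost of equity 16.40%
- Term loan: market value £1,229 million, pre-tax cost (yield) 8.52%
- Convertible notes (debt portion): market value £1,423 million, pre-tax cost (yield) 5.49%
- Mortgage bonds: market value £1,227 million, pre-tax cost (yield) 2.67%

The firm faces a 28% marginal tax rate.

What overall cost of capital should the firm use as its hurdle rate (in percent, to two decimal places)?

12.43%

Total capital V = 8229 + 1229 + 1423 + 1227 = 12108.
Equity: weight = 8229/12108 = 0.6796; cost = 16.4%.
Term loan: weight = 1229/12108 = 0.1015; after-tax cost = 8.52% × (1 − 28%) = 6.1344%.
Convertible notes (debt portion): weight = 1423/12108 = 0.1175; after-tax cost = 5.49% × (1 − 28%) = 3.9528%.
Mortgage bonds: weight = 1227/12108 = 0.1013; after-tax cost = 2.67% × (1 − 28%) = 1.9224%.
WACC = 0.6796 × 16.4000% + 0.1015 × 6.1344% + 0.1175 × 3.9528% + 0.1013 × 1.9224% = 12.4280%.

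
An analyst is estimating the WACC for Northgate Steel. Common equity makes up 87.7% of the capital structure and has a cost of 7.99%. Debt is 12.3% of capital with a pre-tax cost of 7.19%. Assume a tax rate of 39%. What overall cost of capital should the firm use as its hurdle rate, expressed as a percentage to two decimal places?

7.55%

After-tax cost of debt = 7.19% × (1 − 39%) = 4.3859%.
WACC = 0.877 × 7.9900% + 0.123 × 4.3859% = 7.5467%.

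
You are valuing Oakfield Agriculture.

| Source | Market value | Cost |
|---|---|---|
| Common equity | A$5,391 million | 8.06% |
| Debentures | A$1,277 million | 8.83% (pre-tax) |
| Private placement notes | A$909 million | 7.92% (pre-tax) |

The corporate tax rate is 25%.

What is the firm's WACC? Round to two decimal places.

7.56%

Total capital V = 5391 + 1277 + 909 = 7577.
Equity: weight = 5391/7577 = 0.7115; cost = 8.06%.
Debentures: weight = 1277/7577 = 0.1685; after-tax cost = 8.83% × (1 − 25%) = 6.6225%.
Private placement notes: weight = 909/7577 = 0.1200; after-tax cost = 7.92% × (1 − 25%) = 5.9400%.
WACC = 0.7115 × 8.0600% + 0.1685 × 6.6225% + 0.1200 × 5.9400% = 7.5634%.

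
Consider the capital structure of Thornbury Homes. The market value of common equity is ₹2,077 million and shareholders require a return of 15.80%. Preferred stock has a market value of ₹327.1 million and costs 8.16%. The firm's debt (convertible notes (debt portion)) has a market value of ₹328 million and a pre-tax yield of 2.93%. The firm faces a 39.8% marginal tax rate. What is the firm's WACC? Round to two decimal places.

Total capital V = 2077 + 327.1 + 328 = 2732.1.
Equity: weight = 2077/2732.1 = 0.7602; cost = 15.8%.
Preferred: weight = 327.1/2732.1 = 0.1197; cost = 8.16%.
Convertible notes (debt portion): weight = 328/2732.1 = 0.1201; after-tax cost = 2.93% × (1 − 39.8%) = 1.7639%.
WACC = 0.7602 × 15.8000% + 0.1197 × 8.1600% + 0.1201 × 1.7639% = 13.2002%.

13.20%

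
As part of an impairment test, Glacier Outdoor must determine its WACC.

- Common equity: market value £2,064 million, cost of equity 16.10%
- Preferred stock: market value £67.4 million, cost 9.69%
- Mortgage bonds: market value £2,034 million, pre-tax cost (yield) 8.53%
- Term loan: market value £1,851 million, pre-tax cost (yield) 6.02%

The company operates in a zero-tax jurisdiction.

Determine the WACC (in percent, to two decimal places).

Total capital V = 2064 + 67.4 + 2034 + 1851 = 6016.4.
Equity: weight = 2064/6016.4 = 0.3431; cost = 16.1%.
Preferred: weight = 67.4/6016.4 = 0.0112; cost = 9.69%.
Mortgage bonds: weight = 2034/6016.4 = 0.3381; after-tax cost = 8.53% × (1 − 0%) = 8.5300%.
Term loan: weight = 1851/6016.4 = 0.3077; after-tax cost = 6.02% × (1 − 0%) = 6.0200%.
WACC = 0.3431 × 16.1000% + 0.0112 × 9.6900% + 0.3381 × 8.5300% + 0.3077 × 6.0200% = 10.3678%.

10.37%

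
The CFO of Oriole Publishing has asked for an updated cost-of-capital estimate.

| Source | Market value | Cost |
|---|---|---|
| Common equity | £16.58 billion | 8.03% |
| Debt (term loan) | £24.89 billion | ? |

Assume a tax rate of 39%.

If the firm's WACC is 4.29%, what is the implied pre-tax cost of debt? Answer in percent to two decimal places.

2.95%

Total capital V = 16.58 + 24.89 = 41.47.
Equity weight = 16.58/41.47 = 0.3998.
Term loan weight = 24.89/41.47 = 0.6002.
Equity contribution = 0.3998 × 8.03% = 3.2105%.
Remaining for debt = 4.29% − 3.2105% = 1.0795%.
Rd × (1 − 39%) × 0.6002 = 1.0795%  ⇒  Rd = 2.9486%.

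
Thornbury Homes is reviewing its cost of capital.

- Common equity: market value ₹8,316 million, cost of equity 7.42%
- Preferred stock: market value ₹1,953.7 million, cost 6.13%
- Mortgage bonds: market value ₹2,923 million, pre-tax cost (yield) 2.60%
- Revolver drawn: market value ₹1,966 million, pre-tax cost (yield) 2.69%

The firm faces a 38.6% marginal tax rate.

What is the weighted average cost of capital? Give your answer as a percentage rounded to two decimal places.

Total capital V = 8316 + 1953.7 + 2923 + 1966 = 15158.7.
Equity: weight = 8316/15158.7 = 0.5486; cost = 7.42%.
Preferred: weight = 1953.7/15158.7 = 0.1289; cost = 6.13%.
Mortgage bonds: weight = 2923/15158.7 = 0.1928; after-tax cost = 2.6% × (1 − 38.6%) = 1.5964%.
Revolver drawn: weight = 1966/15158.7 = 0.1297; after-tax cost = 2.69% × (1 − 38.6%) = 1.6517%.
WACC = 0.5486 × 7.4200% + 0.1289 × 6.1300% + 0.1928 × 1.5964% + 0.1297 × 1.6517% = 5.3827%.

5.38%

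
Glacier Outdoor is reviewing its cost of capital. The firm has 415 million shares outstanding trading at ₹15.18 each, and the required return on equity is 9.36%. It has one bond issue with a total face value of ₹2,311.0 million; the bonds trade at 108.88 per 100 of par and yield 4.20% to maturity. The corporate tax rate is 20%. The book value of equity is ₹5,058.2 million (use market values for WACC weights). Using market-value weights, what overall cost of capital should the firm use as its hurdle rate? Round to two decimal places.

7.65%

Market value of equity E = 15.18 × 415m = 6299.7m. Market value of debt D = 2311m × 108.88/100 = 2516.2168m.
Total capital V = 6299.7 + 2516.2168 = 8815.9168.
Equity: weight = 6299.7/8815.9168 = 0.7146; cost = 9.36%.
Bonds outstanding: weight = 2516.2168/8815.9168 = 0.2854; after-tax cost = 4.2% × (1 − 20%) = 3.3600%.
WACC = 0.7146 × 9.3600% + 0.2854 × 3.3600% = 7.6475%.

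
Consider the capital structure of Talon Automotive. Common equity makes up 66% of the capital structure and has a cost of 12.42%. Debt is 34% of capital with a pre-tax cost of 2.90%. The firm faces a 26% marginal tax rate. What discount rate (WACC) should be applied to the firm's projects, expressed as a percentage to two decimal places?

8.93%

After-tax cost of debt = 2.9% × (1 − 26%) = 2.1460%.
WACC = 0.660 × 12.4200% + 0.340 × 2.1460% = 8.9268%.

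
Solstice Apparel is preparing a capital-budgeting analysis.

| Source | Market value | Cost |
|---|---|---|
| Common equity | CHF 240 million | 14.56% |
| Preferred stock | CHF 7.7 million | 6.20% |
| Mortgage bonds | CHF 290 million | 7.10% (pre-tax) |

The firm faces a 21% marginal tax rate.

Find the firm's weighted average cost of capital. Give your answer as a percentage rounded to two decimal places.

9.61%

Total capital V = 240 + 7.7 + 290 = 537.7.
Equity: weight = 240/537.7 = 0.4463; cost = 14.56%.
Preferred: weight = 7.7/537.7 = 0.0143; cost = 6.2%.
Mortgage bonds: weight = 290/537.7 = 0.5393; after-tax cost = 7.1% × (1 − 21%) = 5.6090%.
WACC = 0.4463 × 14.5600% + 0.0143 × 6.2000% + 0.5393 × 5.6090% = 9.6127%.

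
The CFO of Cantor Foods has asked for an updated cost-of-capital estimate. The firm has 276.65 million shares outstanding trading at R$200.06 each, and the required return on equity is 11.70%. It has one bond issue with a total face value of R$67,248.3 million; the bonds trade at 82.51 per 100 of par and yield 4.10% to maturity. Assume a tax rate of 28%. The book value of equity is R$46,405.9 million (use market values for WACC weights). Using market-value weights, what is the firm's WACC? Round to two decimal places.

7.32%

Market value of equity E = 200.06 × 276.65m = 55346.599m. Market value of debt D = 67248.3m × 82.51/100 = 55486.57233m.
Total capital V = 55346.599 + 55486.57233 = 110833.17133.
Equity: weight = 55346.599/110833.17133 = 0.4994; cost = 11.7%.
Bonds outstanding: weight = 55486.57233/110833.17133 = 0.5006; after-tax cost = 4.1% × (1 − 28%) = 2.9520%.
WACC = 0.4994 × 11.7000% + 0.5006 × 2.9520% = 7.3205%.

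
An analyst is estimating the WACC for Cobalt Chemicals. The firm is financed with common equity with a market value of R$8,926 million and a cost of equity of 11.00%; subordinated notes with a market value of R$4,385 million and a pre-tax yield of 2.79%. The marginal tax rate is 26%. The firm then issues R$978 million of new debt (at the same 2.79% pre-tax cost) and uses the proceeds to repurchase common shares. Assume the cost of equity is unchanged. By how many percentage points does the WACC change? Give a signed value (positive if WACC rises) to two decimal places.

-0.66 pp

Current WACC:
Total capital V = 8926 + 4385 = 13311.
Equity: weight = 8926/13311 = 0.6706; cost = 11%.
Subordinated notes: weight = 4385/13311 = 0.3294; after-tax cost = 2.79% × (1 − 26%) = 2.0646%.
WACC = 0.6706 × 11.0000% + 0.3294 × 2.0646% = 8.0564%.
After the change:
Total capital V = 7948 + 5363 = 13311.
Equity: weight = 7948/13311 = 0.5971; cost = 11%.
Subordinated notes: weight = 5363/13311 = 0.4029; after-tax cost = 2.79% × (1 − 26%) = 2.0646%.
WACC = 0.5971 × 11.0000% + 0.4029 × 2.0646% = 7.3999%.
Change in WACC = 7.3999% − 8.0564% = -0.6565 pp.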